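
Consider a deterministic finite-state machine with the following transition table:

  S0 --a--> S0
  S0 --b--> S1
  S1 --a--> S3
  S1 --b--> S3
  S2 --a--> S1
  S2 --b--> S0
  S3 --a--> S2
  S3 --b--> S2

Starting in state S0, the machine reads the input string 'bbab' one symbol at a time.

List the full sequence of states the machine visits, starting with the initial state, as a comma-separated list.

Answer: S0, S1, S3, S2, S0

Derivation:
Start: S0
  read 'b': S0 --b--> S1
  read 'b': S1 --b--> S3
  read 'a': S3 --a--> S2
  read 'b': S2 --b--> S0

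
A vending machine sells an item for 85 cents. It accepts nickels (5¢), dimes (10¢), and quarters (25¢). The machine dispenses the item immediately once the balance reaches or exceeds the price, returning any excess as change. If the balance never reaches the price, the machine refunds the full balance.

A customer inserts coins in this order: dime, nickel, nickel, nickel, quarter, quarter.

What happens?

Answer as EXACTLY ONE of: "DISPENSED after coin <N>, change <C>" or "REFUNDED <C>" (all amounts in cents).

Price: 85¢
Coin 1 (dime, 10¢): balance = 10¢
Coin 2 (nickel, 5¢): balance = 15¢
Coin 3 (nickel, 5¢): balance = 20¢
Coin 4 (nickel, 5¢): balance = 25¢
Coin 5 (quarter, 25¢): balance = 50¢
Coin 6 (quarter, 25¢): balance = 75¢
All coins inserted, balance 75¢ < price 85¢ → REFUND 75¢

Answer: REFUNDED 75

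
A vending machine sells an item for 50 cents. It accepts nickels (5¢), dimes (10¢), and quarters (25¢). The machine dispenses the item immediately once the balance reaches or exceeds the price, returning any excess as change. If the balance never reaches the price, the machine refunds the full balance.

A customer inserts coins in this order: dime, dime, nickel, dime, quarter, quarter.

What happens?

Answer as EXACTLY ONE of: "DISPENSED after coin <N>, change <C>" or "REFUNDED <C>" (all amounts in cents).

Answer: DISPENSED after coin 5, change 10

Derivation:
Price: 50¢
Coin 1 (dime, 10¢): balance = 10¢
Coin 2 (dime, 10¢): balance = 20¢
Coin 3 (nickel, 5¢): balance = 25¢
Coin 4 (dime, 10¢): balance = 35¢
Coin 5 (quarter, 25¢): balance = 60¢
  → balance >= price → DISPENSE, change = 60 - 50 = 10¢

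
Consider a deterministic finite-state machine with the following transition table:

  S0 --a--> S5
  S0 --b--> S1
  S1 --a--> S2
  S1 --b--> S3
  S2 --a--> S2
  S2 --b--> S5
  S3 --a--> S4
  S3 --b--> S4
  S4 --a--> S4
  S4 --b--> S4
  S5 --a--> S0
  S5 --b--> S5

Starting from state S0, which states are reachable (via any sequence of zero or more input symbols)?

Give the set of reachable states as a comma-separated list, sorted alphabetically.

BFS from S0:
  visit S0: S0--a-->S5 (new), S0--b-->S1 (new)
  visit S5: S5--a-->S0 (seen), S5--b-->S5 (seen)
  visit S1: S1--a-->S2 (new), S1--b-->S3 (new)
  visit S2: S2--a-->S2 (seen), S2--b-->S5 (seen)
  visit S3: S3--a-->S4 (new), S3--b-->S4 (seen)
  visit S4: S4--a-->S4 (seen), S4--b-->S4 (seen)

Answer: S0, S1, S2, S3, S4, S5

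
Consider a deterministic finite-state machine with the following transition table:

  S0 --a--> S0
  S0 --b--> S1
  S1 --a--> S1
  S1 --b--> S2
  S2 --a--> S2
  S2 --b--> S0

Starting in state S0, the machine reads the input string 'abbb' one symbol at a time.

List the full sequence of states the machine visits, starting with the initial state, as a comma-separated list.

Answer: S0, S0, S1, S2, S0

Derivation:
Start: S0
  read 'a': S0 --a--> S0
  read 'b': S0 --b--> S1
  read 'b': S1 --b--> S2
  read 'b': S2 --b--> S0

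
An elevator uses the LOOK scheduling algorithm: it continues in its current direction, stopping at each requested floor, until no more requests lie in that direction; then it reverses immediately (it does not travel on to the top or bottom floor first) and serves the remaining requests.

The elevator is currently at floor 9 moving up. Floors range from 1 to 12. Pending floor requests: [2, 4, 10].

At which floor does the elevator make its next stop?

Current floor: 9, direction: up
Requests above: [10]
Requests below: [2, 4]
Moving up and requests lie above → nearest above is min([10]) = 10

Answer: 10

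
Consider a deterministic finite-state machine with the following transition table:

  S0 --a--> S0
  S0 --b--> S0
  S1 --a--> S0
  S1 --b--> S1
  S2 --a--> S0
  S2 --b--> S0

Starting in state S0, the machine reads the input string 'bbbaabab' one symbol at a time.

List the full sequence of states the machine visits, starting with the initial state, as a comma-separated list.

Start: S0
  read 'b': S0 --b--> S0
  read 'b': S0 --b--> S0
  read 'b': S0 --b--> S0
  read 'a': S0 --a--> S0
  read 'a': S0 --a--> S0
  read 'b': S0 --b--> S0
  read 'a': S0 --a--> S0
  read 'b': S0 --b--> S0

Answer: S0, S0, S0, S0, S0, S0, S0, S0, S0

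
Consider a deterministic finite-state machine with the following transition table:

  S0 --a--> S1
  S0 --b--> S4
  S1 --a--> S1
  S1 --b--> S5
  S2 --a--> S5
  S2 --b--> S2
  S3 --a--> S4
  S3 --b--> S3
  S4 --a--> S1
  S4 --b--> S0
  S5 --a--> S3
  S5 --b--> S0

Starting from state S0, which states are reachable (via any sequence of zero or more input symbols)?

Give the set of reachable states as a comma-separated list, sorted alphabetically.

BFS from S0:
  visit S0: S0--a-->S1 (new), S0--b-->S4 (new)
  visit S1: S1--a-->S1 (seen), S1--b-->S5 (new)
  visit S4: S4--a-->S1 (seen), S4--b-->S0 (seen)
  visit S5: S5--a-->S3 (new), S5--b-->S0 (seen)
  visit S3: S3--a-->S4 (seen), S3--b-->S3 (seen)

Answer: S0, S1, S3, S4, S5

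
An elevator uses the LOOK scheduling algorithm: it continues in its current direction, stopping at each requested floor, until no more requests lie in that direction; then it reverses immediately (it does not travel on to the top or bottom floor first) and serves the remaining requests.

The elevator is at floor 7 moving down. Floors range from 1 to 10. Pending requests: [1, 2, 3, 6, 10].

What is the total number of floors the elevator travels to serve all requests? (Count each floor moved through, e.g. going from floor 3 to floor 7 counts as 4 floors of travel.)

Start at floor 7 moving down, LOOK stop order: [6, 3, 2, 1, 10]
  7 → 6: |6-7| = 1, total = 1
  6 → 3: |3-6| = 3, total = 4
  3 → 2: |2-3| = 1, total = 5
  2 → 1: |1-2| = 1, total = 6
  1 → 10: |10-1| = 9, total = 15

Answer: 15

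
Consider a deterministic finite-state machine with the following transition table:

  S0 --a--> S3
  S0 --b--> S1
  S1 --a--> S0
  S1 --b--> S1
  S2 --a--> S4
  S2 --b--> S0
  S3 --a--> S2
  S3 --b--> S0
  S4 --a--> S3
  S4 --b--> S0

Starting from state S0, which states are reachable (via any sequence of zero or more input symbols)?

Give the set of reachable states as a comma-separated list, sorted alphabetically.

Answer: S0, S1, S2, S3, S4

Derivation:
BFS from S0:
  visit S0: S0--a-->S3 (new), S0--b-->S1 (new)
  visit S3: S3--a-->S2 (new), S3--b-->S0 (seen)
  visit S1: S1--a-->S0 (seen), S1--b-->S1 (seen)
  visit S2: S2--a-->S4 (new), S2--b-->S0 (seen)
  visit S4: S4--a-->S3 (seen), S4--b-->S0 (seen)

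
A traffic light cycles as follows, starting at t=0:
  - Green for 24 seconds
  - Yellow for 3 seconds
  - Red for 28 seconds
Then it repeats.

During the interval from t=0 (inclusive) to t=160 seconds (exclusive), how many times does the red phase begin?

Answer: 3

Derivation:
Cycle = 24+3+28 = 55s
red phase starts at t = k*55 + 27 for k=0,1,2,...
Need k*55+27 < 160 → k < 2.418
k ∈ {0, ..., 2} → 3 starts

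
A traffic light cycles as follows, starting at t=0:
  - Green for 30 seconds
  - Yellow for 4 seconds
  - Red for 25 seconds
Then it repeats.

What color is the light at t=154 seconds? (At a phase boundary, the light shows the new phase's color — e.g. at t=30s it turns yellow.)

Answer: red

Derivation:
Cycle length = 30 + 4 + 25 = 59s
t = 154, phase_t = 154 mod 59 = 36
36 >= 34 → RED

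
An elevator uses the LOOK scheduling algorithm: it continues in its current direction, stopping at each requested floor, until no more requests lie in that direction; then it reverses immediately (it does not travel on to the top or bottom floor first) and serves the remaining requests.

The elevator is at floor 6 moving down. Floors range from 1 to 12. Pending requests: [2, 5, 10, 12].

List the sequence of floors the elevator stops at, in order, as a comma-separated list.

Answer: 5, 2, 10, 12

Derivation:
Current: 6, moving DOWN
Serve below first (descending): [5, 2]
Then reverse, serve above (ascending): [10, 12]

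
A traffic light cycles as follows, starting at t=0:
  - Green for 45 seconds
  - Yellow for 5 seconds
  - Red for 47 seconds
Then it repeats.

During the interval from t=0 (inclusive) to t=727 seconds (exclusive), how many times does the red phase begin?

Cycle = 45+5+47 = 97s
red phase starts at t = k*97 + 50 for k=0,1,2,...
Need k*97+50 < 727 → k < 6.979
k ∈ {0, ..., 6} → 7 starts

Answer: 7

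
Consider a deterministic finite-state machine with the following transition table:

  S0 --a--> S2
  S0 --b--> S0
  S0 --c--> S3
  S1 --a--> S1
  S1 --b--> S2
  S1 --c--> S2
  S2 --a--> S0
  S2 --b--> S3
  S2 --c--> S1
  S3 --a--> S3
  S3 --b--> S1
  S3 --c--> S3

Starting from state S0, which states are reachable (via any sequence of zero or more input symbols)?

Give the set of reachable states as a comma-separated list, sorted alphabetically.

BFS from S0:
  visit S0: S0--a-->S2 (new), S0--b-->S0 (seen), S0--c-->S3 (new)
  visit S2: S2--a-->S0 (seen), S2--b-->S3 (seen), S2--c-->S1 (new)
  visit S3: S3--a-->S3 (seen), S3--b-->S1 (seen), S3--c-->S3 (seen)
  visit S1: S1--a-->S1 (seen), S1--b-->S2 (seen), S1--c-->S2 (seen)

Answer: S0, S1, S2, S3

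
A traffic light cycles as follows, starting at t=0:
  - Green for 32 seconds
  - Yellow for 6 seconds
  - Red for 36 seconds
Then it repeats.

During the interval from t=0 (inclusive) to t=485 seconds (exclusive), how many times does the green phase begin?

Cycle = 32+6+36 = 74s
green phase starts at t = k*74 + 0 for k=0,1,2,...
Need k*74+0 < 485 → k < 6.554
k ∈ {0, ..., 6} → 7 starts

Answer: 7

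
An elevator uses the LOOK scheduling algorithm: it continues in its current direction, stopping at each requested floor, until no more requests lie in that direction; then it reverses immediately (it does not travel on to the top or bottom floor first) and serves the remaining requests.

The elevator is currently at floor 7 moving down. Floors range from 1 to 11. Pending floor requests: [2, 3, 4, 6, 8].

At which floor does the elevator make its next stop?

Current floor: 7, direction: down
Requests above: [8]
Requests below: [2, 3, 4, 6]
Moving down and requests lie below → nearest below is max([2, 3, 4, 6]) = 6

Answer: 6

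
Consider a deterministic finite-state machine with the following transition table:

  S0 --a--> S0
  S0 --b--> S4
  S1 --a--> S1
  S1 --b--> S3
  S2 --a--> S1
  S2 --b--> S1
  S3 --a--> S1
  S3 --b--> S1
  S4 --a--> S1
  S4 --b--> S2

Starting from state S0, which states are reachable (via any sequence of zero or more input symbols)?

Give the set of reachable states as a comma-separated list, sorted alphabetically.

BFS from S0:
  visit S0: S0--a-->S0 (seen), S0--b-->S4 (new)
  visit S4: S4--a-->S1 (new), S4--b-->S2 (new)
  visit S1: S1--a-->S1 (seen), S1--b-->S3 (new)
  visit S2: S2--a-->S1 (seen), S2--b-->S1 (seen)
  visit S3: S3--a-->S1 (seen), S3--b-->S1 (seen)

Answer: S0, S1, S2, S3, S4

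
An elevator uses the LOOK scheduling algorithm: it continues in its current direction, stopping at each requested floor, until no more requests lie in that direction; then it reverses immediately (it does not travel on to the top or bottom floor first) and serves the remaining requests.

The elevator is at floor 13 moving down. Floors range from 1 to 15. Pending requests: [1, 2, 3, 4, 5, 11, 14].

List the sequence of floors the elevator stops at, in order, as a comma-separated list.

Answer: 11, 5, 4, 3, 2, 1, 14

Derivation:
Current: 13, moving DOWN
Serve below first (descending): [11, 5, 4, 3, 2, 1]
Then reverse, serve above (ascending): [14]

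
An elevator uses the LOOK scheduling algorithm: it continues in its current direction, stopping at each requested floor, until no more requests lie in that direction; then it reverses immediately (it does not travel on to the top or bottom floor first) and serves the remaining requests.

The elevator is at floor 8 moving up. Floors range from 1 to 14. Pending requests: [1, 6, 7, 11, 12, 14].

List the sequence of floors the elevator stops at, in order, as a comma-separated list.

Answer: 11, 12, 14, 7, 6, 1

Derivation:
Current: 8, moving UP
Serve above first (ascending): [11, 12, 14]
Then reverse, serve below (descending): [7, 6, 1]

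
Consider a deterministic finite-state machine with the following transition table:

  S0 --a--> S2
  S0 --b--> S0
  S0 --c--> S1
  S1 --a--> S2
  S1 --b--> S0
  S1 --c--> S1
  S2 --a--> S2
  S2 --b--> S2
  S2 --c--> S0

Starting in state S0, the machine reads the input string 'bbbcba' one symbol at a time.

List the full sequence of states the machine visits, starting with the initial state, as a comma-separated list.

Answer: S0, S0, S0, S0, S1, S0, S2

Derivation:
Start: S0
  read 'b': S0 --b--> S0
  read 'b': S0 --b--> S0
  read 'b': S0 --b--> S0
  read 'c': S0 --c--> S1
  read 'b': S1 --b--> S0
  read 'a': S0 --a--> S2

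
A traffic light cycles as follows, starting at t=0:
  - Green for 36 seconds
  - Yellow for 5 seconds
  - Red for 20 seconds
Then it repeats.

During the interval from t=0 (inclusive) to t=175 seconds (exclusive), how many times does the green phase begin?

Answer: 3

Derivation:
Cycle = 36+5+20 = 61s
green phase starts at t = k*61 + 0 for k=0,1,2,...
Need k*61+0 < 175 → k < 2.869
k ∈ {0, ..., 2} → 3 starts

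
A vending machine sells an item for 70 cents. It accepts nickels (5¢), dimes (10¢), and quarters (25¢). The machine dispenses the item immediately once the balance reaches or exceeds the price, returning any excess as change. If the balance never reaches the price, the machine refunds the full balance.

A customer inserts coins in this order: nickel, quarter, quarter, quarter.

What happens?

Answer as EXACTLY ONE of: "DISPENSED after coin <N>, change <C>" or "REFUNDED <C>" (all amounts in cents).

Price: 70¢
Coin 1 (nickel, 5¢): balance = 5¢
Coin 2 (quarter, 25¢): balance = 30¢
Coin 3 (quarter, 25¢): balance = 55¢
Coin 4 (quarter, 25¢): balance = 80¢
  → balance >= price → DISPENSE, change = 80 - 70 = 10¢

Answer: DISPENSED after coin 4, change 10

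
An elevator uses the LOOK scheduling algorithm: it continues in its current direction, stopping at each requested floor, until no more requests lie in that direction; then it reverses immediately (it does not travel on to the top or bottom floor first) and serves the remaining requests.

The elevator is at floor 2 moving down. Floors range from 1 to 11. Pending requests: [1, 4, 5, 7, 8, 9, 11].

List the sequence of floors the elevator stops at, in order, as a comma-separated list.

Answer: 1, 4, 5, 7, 8, 9, 11

Derivation:
Current: 2, moving DOWN
Serve below first (descending): [1]
Then reverse, serve above (ascending): [4, 5, 7, 8, 9, 11]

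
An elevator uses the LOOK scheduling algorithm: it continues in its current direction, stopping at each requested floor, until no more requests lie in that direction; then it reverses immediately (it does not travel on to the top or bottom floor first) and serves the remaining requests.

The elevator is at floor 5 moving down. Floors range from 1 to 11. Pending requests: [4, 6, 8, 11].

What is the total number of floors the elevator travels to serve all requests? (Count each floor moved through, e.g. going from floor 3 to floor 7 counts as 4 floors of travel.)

Start at floor 5 moving down, LOOK stop order: [4, 6, 8, 11]
  5 → 4: |4-5| = 1, total = 1
  4 → 6: |6-4| = 2, total = 3
  6 → 8: |8-6| = 2, total = 5
  8 → 11: |11-8| = 3, total = 8

Answer: 8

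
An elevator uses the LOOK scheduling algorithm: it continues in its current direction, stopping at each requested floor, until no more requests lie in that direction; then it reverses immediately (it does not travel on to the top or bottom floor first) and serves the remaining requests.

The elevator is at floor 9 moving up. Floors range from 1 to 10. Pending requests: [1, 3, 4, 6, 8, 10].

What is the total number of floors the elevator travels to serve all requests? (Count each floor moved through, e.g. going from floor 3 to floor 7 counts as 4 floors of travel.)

Answer: 10

Derivation:
Start at floor 9 moving up, LOOK stop order: [10, 8, 6, 4, 3, 1]
  9 → 10: |10-9| = 1, total = 1
  10 → 8: |8-10| = 2, total = 3
  8 → 6: |6-8| = 2, total = 5
  6 → 4: |4-6| = 2, total = 7
  4 → 3: |3-4| = 1, total = 8
  3 → 1: |1-3| = 2, total = 10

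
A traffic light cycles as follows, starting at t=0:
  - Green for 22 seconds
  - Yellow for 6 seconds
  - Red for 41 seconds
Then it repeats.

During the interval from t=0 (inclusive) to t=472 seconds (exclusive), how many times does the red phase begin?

Cycle = 22+6+41 = 69s
red phase starts at t = k*69 + 28 for k=0,1,2,...
Need k*69+28 < 472 → k < 6.435
k ∈ {0, ..., 6} → 7 starts

Answer: 7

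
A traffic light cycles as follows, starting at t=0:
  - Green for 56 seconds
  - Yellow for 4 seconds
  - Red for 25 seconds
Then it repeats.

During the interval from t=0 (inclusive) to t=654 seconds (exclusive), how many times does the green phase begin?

Cycle = 56+4+25 = 85s
green phase starts at t = k*85 + 0 for k=0,1,2,...
Need k*85+0 < 654 → k < 7.694
k ∈ {0, ..., 7} → 8 starts

Answer: 8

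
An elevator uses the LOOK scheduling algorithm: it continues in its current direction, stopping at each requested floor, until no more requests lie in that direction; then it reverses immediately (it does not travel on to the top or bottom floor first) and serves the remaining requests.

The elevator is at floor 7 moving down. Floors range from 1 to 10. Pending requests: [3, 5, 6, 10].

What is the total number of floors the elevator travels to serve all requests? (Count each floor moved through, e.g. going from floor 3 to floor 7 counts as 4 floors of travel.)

Answer: 11

Derivation:
Start at floor 7 moving down, LOOK stop order: [6, 5, 3, 10]
  7 → 6: |6-7| = 1, total = 1
  6 → 5: |5-6| = 1, total = 2
  5 → 3: |3-5| = 2, total = 4
  3 → 10: |10-3| = 7, total = 11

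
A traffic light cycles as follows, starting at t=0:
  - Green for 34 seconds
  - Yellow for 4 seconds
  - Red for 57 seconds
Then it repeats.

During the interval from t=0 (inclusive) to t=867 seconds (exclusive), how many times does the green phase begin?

Cycle = 34+4+57 = 95s
green phase starts at t = k*95 + 0 for k=0,1,2,...
Need k*95+0 < 867 → k < 9.126
k ∈ {0, ..., 9} → 10 starts

Answer: 10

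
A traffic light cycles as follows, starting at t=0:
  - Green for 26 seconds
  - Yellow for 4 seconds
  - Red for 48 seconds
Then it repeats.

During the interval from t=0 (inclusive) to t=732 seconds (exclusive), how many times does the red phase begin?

Cycle = 26+4+48 = 78s
red phase starts at t = k*78 + 30 for k=0,1,2,...
Need k*78+30 < 732 → k < 9.000
k ∈ {0, ..., 8} → 9 starts

Answer: 9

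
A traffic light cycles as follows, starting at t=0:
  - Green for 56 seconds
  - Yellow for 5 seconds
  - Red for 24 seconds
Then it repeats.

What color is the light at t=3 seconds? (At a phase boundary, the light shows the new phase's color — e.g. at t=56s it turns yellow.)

Cycle length = 56 + 5 + 24 = 85s
t = 3, phase_t = 3 mod 85 = 3
3 < 56 (green end) → GREEN

Answer: green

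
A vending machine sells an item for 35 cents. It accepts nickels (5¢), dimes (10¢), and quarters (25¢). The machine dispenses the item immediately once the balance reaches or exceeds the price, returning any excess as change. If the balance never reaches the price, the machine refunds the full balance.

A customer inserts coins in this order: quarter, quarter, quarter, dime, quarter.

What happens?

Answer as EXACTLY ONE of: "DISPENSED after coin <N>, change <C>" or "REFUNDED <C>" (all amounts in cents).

Price: 35¢
Coin 1 (quarter, 25¢): balance = 25¢
Coin 2 (quarter, 25¢): balance = 50¢
  → balance >= price → DISPENSE, change = 50 - 35 = 15¢

Answer: DISPENSED after coin 2, change 15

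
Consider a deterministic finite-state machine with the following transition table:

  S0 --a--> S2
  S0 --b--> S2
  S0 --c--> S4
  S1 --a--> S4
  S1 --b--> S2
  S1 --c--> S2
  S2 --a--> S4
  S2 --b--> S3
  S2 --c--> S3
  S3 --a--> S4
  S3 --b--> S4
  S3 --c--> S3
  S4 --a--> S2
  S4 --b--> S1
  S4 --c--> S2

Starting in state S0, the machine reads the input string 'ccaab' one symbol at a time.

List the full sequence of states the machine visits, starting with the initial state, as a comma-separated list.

Answer: S0, S4, S2, S4, S2, S3

Derivation:
Start: S0
  read 'c': S0 --c--> S4
  read 'c': S4 --c--> S2
  read 'a': S2 --a--> S4
  read 'a': S4 --a--> S2
  read 'b': S2 --b--> S3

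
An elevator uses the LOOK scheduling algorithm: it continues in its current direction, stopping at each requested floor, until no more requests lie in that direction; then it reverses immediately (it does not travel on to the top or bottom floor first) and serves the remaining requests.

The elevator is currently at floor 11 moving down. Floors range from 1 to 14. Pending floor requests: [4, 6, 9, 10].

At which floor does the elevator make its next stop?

Answer: 10

Derivation:
Current floor: 11, direction: down
Requests above: []
Requests below: [4, 6, 9, 10]
Moving down and requests lie below → nearest below is max([4, 6, 9, 10]) = 10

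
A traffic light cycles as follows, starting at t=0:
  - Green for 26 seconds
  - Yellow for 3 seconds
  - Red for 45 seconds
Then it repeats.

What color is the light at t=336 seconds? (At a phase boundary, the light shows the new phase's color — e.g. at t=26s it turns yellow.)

Cycle length = 26 + 3 + 45 = 74s
t = 336, phase_t = 336 mod 74 = 40
40 >= 29 → RED

Answer: red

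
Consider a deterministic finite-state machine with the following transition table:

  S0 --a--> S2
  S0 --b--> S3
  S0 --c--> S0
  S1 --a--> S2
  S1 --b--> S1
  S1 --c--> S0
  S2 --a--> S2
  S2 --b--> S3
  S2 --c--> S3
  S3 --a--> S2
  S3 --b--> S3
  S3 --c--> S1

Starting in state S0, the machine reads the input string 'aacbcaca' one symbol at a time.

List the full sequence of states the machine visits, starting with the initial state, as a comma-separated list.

Start: S0
  read 'a': S0 --a--> S2
  read 'a': S2 --a--> S2
  read 'c': S2 --c--> S3
  read 'b': S3 --b--> S3
  read 'c': S3 --c--> S1
  read 'a': S1 --a--> S2
  read 'c': S2 --c--> S3
  read 'a': S3 --a--> S2

Answer: S0, S2, S2, S3, S3, S1, S2, S3, S2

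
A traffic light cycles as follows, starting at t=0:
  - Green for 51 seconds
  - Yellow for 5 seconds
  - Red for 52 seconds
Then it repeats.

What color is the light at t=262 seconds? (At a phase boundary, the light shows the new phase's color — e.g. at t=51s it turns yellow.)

Cycle length = 51 + 5 + 52 = 108s
t = 262, phase_t = 262 mod 108 = 46
46 < 51 (green end) → GREEN

Answer: green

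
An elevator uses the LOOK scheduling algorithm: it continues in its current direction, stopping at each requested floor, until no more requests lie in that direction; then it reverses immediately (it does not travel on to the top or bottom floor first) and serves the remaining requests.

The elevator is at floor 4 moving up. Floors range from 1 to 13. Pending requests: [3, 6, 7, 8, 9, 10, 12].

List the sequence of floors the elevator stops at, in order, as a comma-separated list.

Current: 4, moving UP
Serve above first (ascending): [6, 7, 8, 9, 10, 12]
Then reverse, serve below (descending): [3]

Answer: 6, 7, 8, 9, 10, 12, 3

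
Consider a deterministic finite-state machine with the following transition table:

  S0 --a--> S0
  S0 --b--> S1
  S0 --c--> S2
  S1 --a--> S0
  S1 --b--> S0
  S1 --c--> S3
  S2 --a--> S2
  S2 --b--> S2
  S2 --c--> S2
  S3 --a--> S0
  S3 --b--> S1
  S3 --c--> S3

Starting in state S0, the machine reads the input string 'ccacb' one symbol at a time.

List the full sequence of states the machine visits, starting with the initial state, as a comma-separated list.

Start: S0
  read 'c': S0 --c--> S2
  read 'c': S2 --c--> S2
  read 'a': S2 --a--> S2
  read 'c': S2 --c--> S2
  read 'b': S2 --b--> S2

Answer: S0, S2, S2, S2, S2, S2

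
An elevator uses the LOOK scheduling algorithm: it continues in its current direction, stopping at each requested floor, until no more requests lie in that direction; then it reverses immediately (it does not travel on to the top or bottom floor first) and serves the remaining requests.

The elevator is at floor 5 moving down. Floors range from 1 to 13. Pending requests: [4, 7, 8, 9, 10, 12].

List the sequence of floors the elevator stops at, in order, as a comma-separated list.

Current: 5, moving DOWN
Serve below first (descending): [4]
Then reverse, serve above (ascending): [7, 8, 9, 10, 12]

Answer: 4, 7, 8, 9, 10, 12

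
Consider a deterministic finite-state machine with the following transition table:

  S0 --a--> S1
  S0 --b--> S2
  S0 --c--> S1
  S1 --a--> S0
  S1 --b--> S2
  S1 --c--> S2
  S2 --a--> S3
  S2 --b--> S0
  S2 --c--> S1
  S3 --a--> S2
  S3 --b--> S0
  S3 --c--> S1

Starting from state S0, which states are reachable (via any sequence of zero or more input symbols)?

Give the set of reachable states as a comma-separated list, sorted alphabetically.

BFS from S0:
  visit S0: S0--a-->S1 (new), S0--b-->S2 (new), S0--c-->S1 (seen)
  visit S1: S1--a-->S0 (seen), S1--b-->S2 (seen), S1--c-->S2 (seen)
  visit S2: S2--a-->S3 (new), S2--b-->S0 (seen), S2--c-->S1 (seen)
  visit S3: S3--a-->S2 (seen), S3--b-->S0 (seen), S3--c-->S1 (seen)

Answer: S0, S1, S2, S3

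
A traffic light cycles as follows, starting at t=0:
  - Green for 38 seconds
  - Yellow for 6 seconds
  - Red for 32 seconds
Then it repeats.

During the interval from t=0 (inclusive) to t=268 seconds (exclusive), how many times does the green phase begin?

Answer: 4

Derivation:
Cycle = 38+6+32 = 76s
green phase starts at t = k*76 + 0 for k=0,1,2,...
Need k*76+0 < 268 → k < 3.526
k ∈ {0, ..., 3} → 4 starts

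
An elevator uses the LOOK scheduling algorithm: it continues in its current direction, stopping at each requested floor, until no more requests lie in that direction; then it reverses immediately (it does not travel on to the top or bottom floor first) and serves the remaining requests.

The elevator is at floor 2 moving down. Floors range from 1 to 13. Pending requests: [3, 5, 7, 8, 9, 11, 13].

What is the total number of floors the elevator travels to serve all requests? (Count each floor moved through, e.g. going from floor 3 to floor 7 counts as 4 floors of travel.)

Answer: 11

Derivation:
Start at floor 2 moving down, LOOK stop order: [3, 5, 7, 8, 9, 11, 13]
  2 → 3: |3-2| = 1, total = 1
  3 → 5: |5-3| = 2, total = 3
  5 → 7: |7-5| = 2, total = 5
  7 → 8: |8-7| = 1, total = 6
  8 → 9: |9-8| = 1, total = 7
  9 → 11: |11-9| = 2, total = 9
  11 → 13: |13-11| = 2, total = 11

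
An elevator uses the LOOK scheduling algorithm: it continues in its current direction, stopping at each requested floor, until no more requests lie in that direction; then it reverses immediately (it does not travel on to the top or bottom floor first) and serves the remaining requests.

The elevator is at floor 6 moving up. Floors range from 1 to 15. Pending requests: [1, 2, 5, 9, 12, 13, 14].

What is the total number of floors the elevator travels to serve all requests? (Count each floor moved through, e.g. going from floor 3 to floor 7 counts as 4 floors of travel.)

Answer: 21

Derivation:
Start at floor 6 moving up, LOOK stop order: [9, 12, 13, 14, 5, 2, 1]
  6 → 9: |9-6| = 3, total = 3
  9 → 12: |12-9| = 3, total = 6
  12 → 13: |13-12| = 1, total = 7
  13 → 14: |14-13| = 1, total = 8
  14 → 5: |5-14| = 9, total = 17
  5 → 2: |2-5| = 3, total = 20
  2 → 1: |1-2| = 1, total = 21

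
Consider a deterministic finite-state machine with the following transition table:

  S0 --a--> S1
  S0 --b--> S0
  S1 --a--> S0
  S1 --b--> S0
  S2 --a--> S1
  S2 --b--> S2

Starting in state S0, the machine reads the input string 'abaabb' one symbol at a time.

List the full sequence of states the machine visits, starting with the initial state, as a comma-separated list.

Answer: S0, S1, S0, S1, S0, S0, S0

Derivation:
Start: S0
  read 'a': S0 --a--> S1
  read 'b': S1 --b--> S0
  read 'a': S0 --a--> S1
  read 'a': S1 --a--> S0
  read 'b': S0 --b--> S0
  read 'b': S0 --b--> S0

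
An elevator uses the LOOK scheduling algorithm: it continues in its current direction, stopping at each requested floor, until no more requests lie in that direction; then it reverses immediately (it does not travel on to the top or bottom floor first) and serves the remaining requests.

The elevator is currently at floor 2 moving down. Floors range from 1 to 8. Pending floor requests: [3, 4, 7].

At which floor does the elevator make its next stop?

Current floor: 2, direction: down
Requests above: [3, 4, 7]
Requests below: []
Moving down but no requests below → reverse; nearest above is min([3, 4, 7]) = 3

Answer: 3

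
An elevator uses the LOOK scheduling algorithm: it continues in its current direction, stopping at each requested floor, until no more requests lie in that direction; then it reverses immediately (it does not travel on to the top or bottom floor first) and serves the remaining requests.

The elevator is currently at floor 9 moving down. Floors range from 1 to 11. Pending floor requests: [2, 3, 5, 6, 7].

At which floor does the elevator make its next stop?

Answer: 7

Derivation:
Current floor: 9, direction: down
Requests above: []
Requests below: [2, 3, 5, 6, 7]
Moving down and requests lie below → nearest below is max([2, 3, 5, 6, 7]) = 7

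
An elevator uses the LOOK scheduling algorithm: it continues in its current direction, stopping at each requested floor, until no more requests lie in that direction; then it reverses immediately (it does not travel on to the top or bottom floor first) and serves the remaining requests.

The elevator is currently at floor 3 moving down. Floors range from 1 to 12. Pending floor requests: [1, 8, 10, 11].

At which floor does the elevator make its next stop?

Answer: 1

Derivation:
Current floor: 3, direction: down
Requests above: [8, 10, 11]
Requests below: [1]
Moving down and requests lie below → nearest below is max([1]) = 1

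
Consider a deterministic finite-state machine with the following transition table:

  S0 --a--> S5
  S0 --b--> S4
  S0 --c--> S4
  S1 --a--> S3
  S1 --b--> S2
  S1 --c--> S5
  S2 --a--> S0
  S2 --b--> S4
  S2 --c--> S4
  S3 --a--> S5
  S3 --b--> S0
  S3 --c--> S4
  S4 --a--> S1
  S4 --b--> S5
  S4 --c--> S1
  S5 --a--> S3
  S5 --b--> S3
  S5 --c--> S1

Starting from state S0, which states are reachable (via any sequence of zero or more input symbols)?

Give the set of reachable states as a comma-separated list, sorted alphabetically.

BFS from S0:
  visit S0: S0--a-->S5 (new), S0--b-->S4 (new), S0--c-->S4 (seen)
  visit S5: S5--a-->S3 (new), S5--b-->S3 (seen), S5--c-->S1 (new)
  visit S4: S4--a-->S1 (seen), S4--b-->S5 (seen), S4--c-->S1 (seen)
  visit S3: S3--a-->S5 (seen), S3--b-->S0 (seen), S3--c-->S4 (seen)
  visit S1: S1--a-->S3 (seen), S1--b-->S2 (new), S1--c-->S5 (seen)
  visit S2: S2--a-->S0 (seen), S2--b-->S4 (seen), S2--c-->S4 (seen)

Answer: S0, S1, S2, S3, S4, S5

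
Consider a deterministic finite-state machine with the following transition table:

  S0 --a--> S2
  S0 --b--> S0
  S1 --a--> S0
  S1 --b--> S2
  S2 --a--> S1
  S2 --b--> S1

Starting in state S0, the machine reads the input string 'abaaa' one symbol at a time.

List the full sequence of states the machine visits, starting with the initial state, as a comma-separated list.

Answer: S0, S2, S1, S0, S2, S1

Derivation:
Start: S0
  read 'a': S0 --a--> S2
  read 'b': S2 --b--> S1
  read 'a': S1 --a--> S0
  read 'a': S0 --a--> S2
  read 'a': S2 --a--> S1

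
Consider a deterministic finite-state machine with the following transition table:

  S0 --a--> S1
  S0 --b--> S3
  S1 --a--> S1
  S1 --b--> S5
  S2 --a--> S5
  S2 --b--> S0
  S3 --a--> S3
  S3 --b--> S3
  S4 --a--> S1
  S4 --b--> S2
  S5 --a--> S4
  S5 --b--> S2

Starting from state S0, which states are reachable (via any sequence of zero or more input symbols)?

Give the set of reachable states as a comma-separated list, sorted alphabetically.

Answer: S0, S1, S2, S3, S4, S5

Derivation:
BFS from S0:
  visit S0: S0--a-->S1 (new), S0--b-->S3 (new)
  visit S1: S1--a-->S1 (seen), S1--b-->S5 (new)
  visit S3: S3--a-->S3 (seen), S3--b-->S3 (seen)
  visit S5: S5--a-->S4 (new), S5--b-->S2 (new)
  visit S4: S4--a-->S1 (seen), S4--b-->S2 (seen)
  visit S2: S2--a-->S5 (seen), S2--b-->S0 (seen)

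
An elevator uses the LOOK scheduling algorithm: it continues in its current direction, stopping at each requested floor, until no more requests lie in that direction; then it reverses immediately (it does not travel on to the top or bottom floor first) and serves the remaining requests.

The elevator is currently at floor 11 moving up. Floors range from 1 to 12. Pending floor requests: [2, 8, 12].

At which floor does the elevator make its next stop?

Answer: 12

Derivation:
Current floor: 11, direction: up
Requests above: [12]
Requests below: [2, 8]
Moving up and requests lie above → nearest above is min([12]) = 12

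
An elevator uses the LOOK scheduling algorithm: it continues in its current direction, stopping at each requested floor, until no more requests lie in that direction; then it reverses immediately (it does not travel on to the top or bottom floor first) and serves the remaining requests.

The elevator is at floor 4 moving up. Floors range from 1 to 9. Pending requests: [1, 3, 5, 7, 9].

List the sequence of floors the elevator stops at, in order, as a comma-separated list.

Answer: 5, 7, 9, 3, 1

Derivation:
Current: 4, moving UP
Serve above first (ascending): [5, 7, 9]
Then reverse, serve below (descending): [3, 1]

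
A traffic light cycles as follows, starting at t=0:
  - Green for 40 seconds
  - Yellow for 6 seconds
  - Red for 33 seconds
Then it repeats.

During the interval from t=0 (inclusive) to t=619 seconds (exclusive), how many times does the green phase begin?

Answer: 8

Derivation:
Cycle = 40+6+33 = 79s
green phase starts at t = k*79 + 0 for k=0,1,2,...
Need k*79+0 < 619 → k < 7.835
k ∈ {0, ..., 7} → 8 starts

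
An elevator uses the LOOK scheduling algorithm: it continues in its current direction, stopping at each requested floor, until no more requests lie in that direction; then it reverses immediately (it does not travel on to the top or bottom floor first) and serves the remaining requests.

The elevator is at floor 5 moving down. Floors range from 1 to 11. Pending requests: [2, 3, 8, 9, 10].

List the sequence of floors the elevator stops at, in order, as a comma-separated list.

Current: 5, moving DOWN
Serve below first (descending): [3, 2]
Then reverse, serve above (ascending): [8, 9, 10]

Answer: 3, 2, 8, 9, 10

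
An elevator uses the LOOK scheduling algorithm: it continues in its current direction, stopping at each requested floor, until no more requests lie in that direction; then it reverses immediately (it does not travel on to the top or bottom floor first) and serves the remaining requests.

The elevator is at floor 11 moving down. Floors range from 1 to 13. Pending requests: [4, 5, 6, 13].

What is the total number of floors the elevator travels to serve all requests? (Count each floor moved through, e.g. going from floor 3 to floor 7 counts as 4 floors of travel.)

Answer: 16

Derivation:
Start at floor 11 moving down, LOOK stop order: [6, 5, 4, 13]
  11 → 6: |6-11| = 5, total = 5
  6 → 5: |5-6| = 1, total = 6
  5 → 4: |4-5| = 1, total = 7
  4 → 13: |13-4| = 9, total = 16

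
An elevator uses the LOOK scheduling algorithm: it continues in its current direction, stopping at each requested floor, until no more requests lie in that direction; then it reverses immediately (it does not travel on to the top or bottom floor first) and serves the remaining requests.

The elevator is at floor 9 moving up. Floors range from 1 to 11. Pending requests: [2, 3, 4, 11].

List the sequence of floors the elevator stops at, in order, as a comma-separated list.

Answer: 11, 4, 3, 2

Derivation:
Current: 9, moving UP
Serve above first (ascending): [11]
Then reverse, serve below (descending): [4, 3, 2]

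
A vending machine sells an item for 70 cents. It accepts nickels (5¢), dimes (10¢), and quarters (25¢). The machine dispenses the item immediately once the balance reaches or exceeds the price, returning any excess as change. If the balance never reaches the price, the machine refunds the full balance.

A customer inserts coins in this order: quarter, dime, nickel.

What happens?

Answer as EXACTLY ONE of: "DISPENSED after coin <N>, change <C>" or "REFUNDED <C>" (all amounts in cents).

Answer: REFUNDED 40

Derivation:
Price: 70¢
Coin 1 (quarter, 25¢): balance = 25¢
Coin 2 (dime, 10¢): balance = 35¢
Coin 3 (nickel, 5¢): balance = 40¢
All coins inserted, balance 40¢ < price 70¢ → REFUND 40¢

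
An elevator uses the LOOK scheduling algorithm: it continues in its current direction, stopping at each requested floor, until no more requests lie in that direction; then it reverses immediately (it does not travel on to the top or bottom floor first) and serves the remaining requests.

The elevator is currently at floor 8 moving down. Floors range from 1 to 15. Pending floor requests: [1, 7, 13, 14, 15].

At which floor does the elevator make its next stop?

Current floor: 8, direction: down
Requests above: [13, 14, 15]
Requests below: [1, 7]
Moving down and requests lie below → nearest below is max([1, 7]) = 7

Answer: 7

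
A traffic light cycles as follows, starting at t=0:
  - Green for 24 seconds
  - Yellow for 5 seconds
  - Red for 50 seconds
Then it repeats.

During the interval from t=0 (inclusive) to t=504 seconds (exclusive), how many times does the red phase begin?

Answer: 7

Derivation:
Cycle = 24+5+50 = 79s
red phase starts at t = k*79 + 29 for k=0,1,2,...
Need k*79+29 < 504 → k < 6.013
k ∈ {0, ..., 6} → 7 starts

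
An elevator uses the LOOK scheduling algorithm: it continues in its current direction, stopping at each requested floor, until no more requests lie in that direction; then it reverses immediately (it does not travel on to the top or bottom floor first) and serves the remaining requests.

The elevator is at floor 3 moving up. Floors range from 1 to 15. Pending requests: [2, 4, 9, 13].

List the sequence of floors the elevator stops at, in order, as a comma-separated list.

Current: 3, moving UP
Serve above first (ascending): [4, 9, 13]
Then reverse, serve below (descending): [2]

Answer: 4, 9, 13, 2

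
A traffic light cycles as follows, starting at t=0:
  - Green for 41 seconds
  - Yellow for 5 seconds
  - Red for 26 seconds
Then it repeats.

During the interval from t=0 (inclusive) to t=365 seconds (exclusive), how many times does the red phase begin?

Answer: 5

Derivation:
Cycle = 41+5+26 = 72s
red phase starts at t = k*72 + 46 for k=0,1,2,...
Need k*72+46 < 365 → k < 4.431
k ∈ {0, ..., 4} → 5 starts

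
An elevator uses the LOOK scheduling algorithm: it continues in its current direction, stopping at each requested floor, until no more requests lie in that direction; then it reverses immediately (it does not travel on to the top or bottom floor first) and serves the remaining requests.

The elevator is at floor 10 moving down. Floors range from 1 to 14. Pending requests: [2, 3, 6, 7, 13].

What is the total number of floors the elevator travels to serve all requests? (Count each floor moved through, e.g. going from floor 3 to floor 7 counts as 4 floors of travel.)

Answer: 19

Derivation:
Start at floor 10 moving down, LOOK stop order: [7, 6, 3, 2, 13]
  10 → 7: |7-10| = 3, total = 3
  7 → 6: |6-7| = 1, total = 4
  6 → 3: |3-6| = 3, total = 7
  3 → 2: |2-3| = 1, total = 8
  2 → 13: |13-2| = 11, total = 19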